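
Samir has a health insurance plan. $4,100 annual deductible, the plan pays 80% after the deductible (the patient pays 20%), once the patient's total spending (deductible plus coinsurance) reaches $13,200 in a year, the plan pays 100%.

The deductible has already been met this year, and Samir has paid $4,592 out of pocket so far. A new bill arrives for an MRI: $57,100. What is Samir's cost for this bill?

$8,608

With the deductible met, the entire $57,100 is subject to coinsurance.
Patient's 20% share of $57,100 is $11,420.
Year-to-date out-of-pocket would reach $4,592 + $11,420 = $16,012, above the $13,200 maximum, so the patient pays only $13,200 − $4,592 = $8,608.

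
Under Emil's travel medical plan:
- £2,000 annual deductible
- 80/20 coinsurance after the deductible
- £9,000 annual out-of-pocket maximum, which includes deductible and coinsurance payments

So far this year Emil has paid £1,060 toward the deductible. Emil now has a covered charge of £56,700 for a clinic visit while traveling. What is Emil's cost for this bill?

£1,060 of the £2,000 deductible is already met, leaving £940.
That leaves £56,700 − £940 = £55,760 for coinsurance.
Coinsurance: £55,760 × 20% = £11,152.
That puts the traveler's cost at £940 + £11,152 = £12,092 before any cap.
That would bring total out-of-pocket to £13,152, past the £9,000 cap. The traveler is capped at £9,000 − £1,060 = £7,940 on this claim.

£7,940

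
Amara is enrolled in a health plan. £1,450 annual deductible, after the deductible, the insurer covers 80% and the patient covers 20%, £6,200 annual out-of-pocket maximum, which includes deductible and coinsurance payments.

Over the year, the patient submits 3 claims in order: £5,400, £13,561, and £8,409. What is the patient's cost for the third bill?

#1 (£5,400): £1,450 to deductible, leaving £3,950; coinsurance £3,950 × 20% = £790. Patient pays £2,240; OOP now £2,240.
#2 (£13,561): deductible already satisfied, so patient's share is 20% × £13,561 = £2,712.20. Patient pays £2,712.20; OOP now £4,952.20.
#3 (£8,409): deductible met; 20% of £8,409 = £1,681.80. That would push OOP to £6,634, over the £6,200 cap, so patient pays £6,200 − £4,952.20 = £1,247.80.

£1,247.80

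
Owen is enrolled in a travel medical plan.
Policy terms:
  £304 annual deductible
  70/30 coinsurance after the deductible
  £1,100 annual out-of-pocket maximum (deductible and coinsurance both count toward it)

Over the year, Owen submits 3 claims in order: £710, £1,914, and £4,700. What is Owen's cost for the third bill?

£100

Claim 1 — £710: £304 finishes the deductible; £406 goes to coinsurance; 30% of £406 = £121.80. Traveler owes £425.80 (running OOP £425.80).
Claim 2 — £1,914: 30% coinsurance on £1,914 = £574.20. Traveler owes £574.20 (running OOP £1,000).
Claim 3 — £4,700: deductible already satisfied, so traveler's share is 30% × £4,700 = £1,410. OOP would hit £2,410 > £1,100, so the cap limits the traveler to £1,100 − £1,000 = £100.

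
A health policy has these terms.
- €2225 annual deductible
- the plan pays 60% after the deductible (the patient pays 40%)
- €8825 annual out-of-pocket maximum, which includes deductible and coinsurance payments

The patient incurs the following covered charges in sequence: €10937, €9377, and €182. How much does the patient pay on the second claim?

€3115.20

Bill 1, €10937: deductible takes €2225, €8712 remains; 40% of €8712 = €3484.80. Cost to patient: €5709.80. OOP to date €5709.80.
Bill 2, €9377: 40% coinsurance on €9377 = €3750.80. OOP would hit €9460.60 > €8825, so the cap limits the patient to €8825 − €5709.80 = €3115.20.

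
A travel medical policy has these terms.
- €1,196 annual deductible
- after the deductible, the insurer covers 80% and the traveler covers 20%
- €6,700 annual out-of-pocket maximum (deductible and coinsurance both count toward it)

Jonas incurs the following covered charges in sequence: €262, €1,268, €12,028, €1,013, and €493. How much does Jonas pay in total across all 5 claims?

€3,969.60

Claim 1 — €262: entire amount goes to the deductible. Traveler owes €262 (running OOP €262).
Claim 2 — €1,268: €934 to deductible, leaving €334; 20% of €334 = €66.80. Cost to traveler: €1,000.80. OOP to date €1,262.80.
Claim 3 — €12,028: deductible already satisfied, so traveler's share is 20% × €12,028 = €2,405.60. Traveler pays €2,405.60; OOP now €3,668.40.
Claim 4 — €1,013: deductible met; 20% of €1,013 = €202.60. Cost to traveler: €202.60. OOP to date €3,871.
Claim 5 — €493: 20% coinsurance on €493 = €98.60. Traveler owes €98.60 (running OOP €3,969.60).
Summing the traveler's payments: €262 + €1,000.80 + €2,405.60 + €202.60 + €98.60 = €3,969.60.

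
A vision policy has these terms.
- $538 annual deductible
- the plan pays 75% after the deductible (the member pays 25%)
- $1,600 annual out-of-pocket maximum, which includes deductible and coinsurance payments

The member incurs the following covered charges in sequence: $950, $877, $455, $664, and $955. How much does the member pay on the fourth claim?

Claim 1 ($950): $538 finishes the deductible; $412 goes to coinsurance; 25% of $412 = $103. Member pays $641; OOP now $641.
Claim 2 ($877): deductible met; 25% of $877 = $219.25. Member pays $219.25; OOP now $860.25.
Claim 3 ($455): deductible already satisfied, so member's share is 25% × $455 = $113.75. Member pays $113.75; OOP now $974.
Claim 4 ($664): deductible met; 25% of $664 = $166. Cost to member: $166. OOP to date $1,140.

$166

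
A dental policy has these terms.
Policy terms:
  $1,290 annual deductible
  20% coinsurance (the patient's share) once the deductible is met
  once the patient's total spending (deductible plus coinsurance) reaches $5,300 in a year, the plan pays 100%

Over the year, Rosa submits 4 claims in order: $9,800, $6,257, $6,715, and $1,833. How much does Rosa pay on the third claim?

$1,056.60

Bill 1, $9,800: $1,290 to deductible, leaving $8,510; patient's 20% is $1,702. Patient pays $2,992; OOP now $2,992.
Bill 2, $6,257: 20% coinsurance on $6,257 = $1,251.40. Cost to patient: $1,251.40. OOP to date $4,243.40.
Bill 3, $6,715: 20% coinsurance on $6,715 = $1,343. OOP would hit $5,586.40 > $5,300, so the cap limits the patient to $5,300 − $4,243.40 = $1,056.60.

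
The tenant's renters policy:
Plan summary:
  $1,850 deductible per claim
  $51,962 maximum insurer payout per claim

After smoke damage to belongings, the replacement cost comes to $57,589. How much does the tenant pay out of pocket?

After the deductible, $57,589 − $1,850 = $55,739 remains.
The $51,962 per-incident cap binds; insurer pays $51,962.
Tenant's share is the uncovered remainder: $57,589 − $51,962 = $5,627.

$5,627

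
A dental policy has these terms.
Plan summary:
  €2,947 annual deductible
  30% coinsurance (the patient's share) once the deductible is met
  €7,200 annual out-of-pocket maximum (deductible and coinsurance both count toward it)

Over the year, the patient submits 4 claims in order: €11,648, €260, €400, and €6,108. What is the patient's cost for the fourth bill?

Claim 1 (€11,648): €2,947 finishes the deductible; €8,701 goes to coinsurance; patient's 30% is €2,610.30. Cost to patient: €5,557.30. OOP to date €5,557.30.
Claim 2 (€260): deductible met; 30% of €260 = €78. Patient pays €78; OOP now €5,635.30.
Claim 3 (€400): deductible met; 30% of €400 = €120. Patient pays €120; OOP now €5,755.30.
Claim 4 (€6,108): deductible already satisfied, so patient's share is 30% × €6,108 = €1,832.40. OOP would hit €7,587.70 > €7,200, so the cap limits the patient to €7,200 − €5,755.30 = €1,444.70.

€1,444.70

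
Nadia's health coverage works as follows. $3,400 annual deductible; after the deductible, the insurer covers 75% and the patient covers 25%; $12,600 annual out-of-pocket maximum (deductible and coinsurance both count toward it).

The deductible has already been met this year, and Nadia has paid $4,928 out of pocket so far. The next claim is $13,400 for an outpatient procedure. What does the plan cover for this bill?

The deductible is already satisfied, so the full bill goes to coinsurance.
25% of $13,400 = $3,350 falls to the patient.
Year-to-date out-of-pocket becomes $4,928 + $3,350 = $8,278, still under the $12,600 maximum, so no cap applies.
The plan picks up $13,400 − $3,350 = $10,050.

$10,050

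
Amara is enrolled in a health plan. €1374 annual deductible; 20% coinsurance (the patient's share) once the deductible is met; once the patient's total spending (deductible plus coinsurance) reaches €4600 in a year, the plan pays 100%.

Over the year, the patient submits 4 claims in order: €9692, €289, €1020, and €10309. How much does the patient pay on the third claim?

Claim 1 — €9692: €1374 finishes the deductible; €8318 goes to coinsurance; coinsurance €8318 × 20% = €1663.60. Patient pays €3037.60; OOP now €3037.60.
Claim 2 — €289: deductible met; 20% of €289 = €57.80. Cost to patient: €57.80. OOP to date €3095.40.
Claim 3 — €1020: 20% coinsurance on €1020 = €204. Cost to patient: €204. OOP to date €3299.40.

€204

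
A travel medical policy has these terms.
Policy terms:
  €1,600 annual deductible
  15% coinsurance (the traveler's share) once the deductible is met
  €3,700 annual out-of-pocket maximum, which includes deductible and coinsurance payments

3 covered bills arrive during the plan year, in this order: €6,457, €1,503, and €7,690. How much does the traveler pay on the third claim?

#1 (€6,457): €1,600 finishes the deductible; €4,857 goes to coinsurance; 15% of €4,857 = €728.55. Traveler pays €2,328.55; OOP now €2,328.55.
#2 (€1,503): deductible already satisfied, so traveler's share is 15% × €1,503 = €225.45. Traveler owes €225.45 (running OOP €2,554).
#3 (€7,690): 15% coinsurance on €7,690 = €1,153.50. That would push OOP to €3,707.50, over the €3,700 cap, so traveler pays €3,700 − €2,554 = €1,146.

€1,146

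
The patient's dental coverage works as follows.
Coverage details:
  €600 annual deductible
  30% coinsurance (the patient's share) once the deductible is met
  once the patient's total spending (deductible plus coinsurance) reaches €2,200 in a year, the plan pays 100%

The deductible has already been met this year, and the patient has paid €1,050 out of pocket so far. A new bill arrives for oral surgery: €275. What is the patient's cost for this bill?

€82.50

The deductible is already satisfied, so the full bill goes to coinsurance.
Coinsurance: €275 × 30% = €82.50.
Total out-of-pocket so far would be €1,050 + €82.50 = €1,132.50, below the €2,200 cap — no reduction.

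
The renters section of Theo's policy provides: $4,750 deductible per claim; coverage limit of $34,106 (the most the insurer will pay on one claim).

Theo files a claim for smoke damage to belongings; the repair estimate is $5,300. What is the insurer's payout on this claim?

$550

After the deductible, $5,300 − $4,750 = $550 remains.
$550 ≤ $34,106, so the limit doesn't bind; insurer pays $550.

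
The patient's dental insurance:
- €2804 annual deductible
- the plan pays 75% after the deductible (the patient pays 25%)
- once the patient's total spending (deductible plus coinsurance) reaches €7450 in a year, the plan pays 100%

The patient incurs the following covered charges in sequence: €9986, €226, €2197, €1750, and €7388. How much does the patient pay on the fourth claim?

#1 (€9986): €2804 finishes the deductible; €7182 goes to coinsurance; coinsurance €7182 × 25% = €1795.50. Cost to patient: €4599.50. OOP to date €4599.50.
#2 (€226): deductible already satisfied, so patient's share is 25% × €226 = €56.50. Patient pays €56.50; OOP now €4656.
#3 (€2197): deductible already satisfied, so patient's share is 25% × €2197 = €549.25. Cost to patient: €549.25. OOP to date €5205.25.
#4 (€1750): 25% coinsurance on €1750 = €437.50. Patient owes €437.50 (running OOP €5642.75).

€437.50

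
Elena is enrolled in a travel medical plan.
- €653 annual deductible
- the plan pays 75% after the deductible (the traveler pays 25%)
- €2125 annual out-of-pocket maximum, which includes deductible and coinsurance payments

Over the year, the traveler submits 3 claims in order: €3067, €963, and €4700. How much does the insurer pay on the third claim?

€4072.25

Claim 1 (€3067): €653 to deductible, leaving €2414; 25% of €2414 = €603.50. Traveler owes €1256.50 (running OOP €1256.50). Plan pays €3067 − €1256.50 = €1810.50.
Claim 2 (€963): deductible met; 25% of €963 = €240.75. Cost to traveler: €240.75. OOP to date €1497.25. Insurer: €963 − €240.75 = €722.25.
Claim 3 (€4700): deductible met; 25% of €4700 = €1175. That would push OOP to €2672.25, over the €2125 cap, so traveler pays €2125 − €1497.25 = €627.75. Plan pays €4700 − €627.75 = €4072.25.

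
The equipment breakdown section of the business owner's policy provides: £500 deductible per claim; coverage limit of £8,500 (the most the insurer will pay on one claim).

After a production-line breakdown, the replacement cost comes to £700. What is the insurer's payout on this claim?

£200

After the deductible, £700 − £500 = £200 remains.
£200 ≤ £8,500, so the limit doesn't bind; insurer pays £200.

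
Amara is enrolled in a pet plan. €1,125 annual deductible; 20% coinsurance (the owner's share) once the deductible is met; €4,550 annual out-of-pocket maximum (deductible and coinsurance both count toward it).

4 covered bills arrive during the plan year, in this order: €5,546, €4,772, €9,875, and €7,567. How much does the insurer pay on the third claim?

Bill 1, €5,546: €1,125 to deductible, leaving €4,421; coinsurance €4,421 × 20% = €884.20. Owner pays €2,009.20; OOP now €2,009.20. Plan pays €5,546 − €2,009.20 = €3,536.80.
Bill 2, €4,772: deductible already satisfied, so owner's share is 20% × €4,772 = €954.40. Owner pays €954.40; OOP now €2,963.60. Insurer: €4,772 − €954.40 = €3,817.60.
Bill 3, €9,875: deductible already satisfied, so owner's share is 20% × €9,875 = €1,975. OOP would hit €4,938.60 > €4,550, so the cap limits the owner to €4,550 − €2,963.60 = €1,586.40. Plan pays €9,875 − €1,586.40 = €8,288.60.

€8,288.60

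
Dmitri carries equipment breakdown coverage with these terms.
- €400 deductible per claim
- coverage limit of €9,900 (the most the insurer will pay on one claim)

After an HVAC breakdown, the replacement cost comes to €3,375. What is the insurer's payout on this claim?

€2,975

After the deductible, €3,375 − €400 = €2,975 remains.
€2,975 ≤ €9,900, so the limit doesn't bind; insurer pays €2,975.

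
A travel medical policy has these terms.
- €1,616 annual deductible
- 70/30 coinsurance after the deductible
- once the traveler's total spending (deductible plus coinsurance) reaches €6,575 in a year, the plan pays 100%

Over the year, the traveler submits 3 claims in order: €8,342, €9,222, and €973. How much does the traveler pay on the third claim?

€174.60

#1 (€8,342): €1,616 to deductible, leaving €6,726; coinsurance €6,726 × 30% = €2,017.80. Traveler owes €3,633.80 (running OOP €3,633.80).
#2 (€9,222): deductible already satisfied, so traveler's share is 30% × €9,222 = €2,766.60. Traveler pays €2,766.60; OOP now €6,400.40.
#3 (€973): deductible already satisfied, so traveler's share is 30% × €973 = €291.90. OOP would hit €6,692.30 > €6,575, so the cap limits the traveler to €6,575 − €6,400.40 = €174.60.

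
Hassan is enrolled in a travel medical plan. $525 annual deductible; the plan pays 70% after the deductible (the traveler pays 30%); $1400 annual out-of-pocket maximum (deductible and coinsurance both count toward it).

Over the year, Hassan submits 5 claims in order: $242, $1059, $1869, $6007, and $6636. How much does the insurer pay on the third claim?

$1308.30

Claim 1 ($242): all of it applies to the deductible. Cost to traveler: $242. OOP to date $242. Insurer: $242 − $242 = $0.
Claim 2 ($1059): $283 finishes the deductible; $776 goes to coinsurance; 30% of $776 = $232.80. Cost to traveler: $515.80. OOP to date $757.80. Insurer: $1059 − $515.80 = $543.20.
Claim 3 ($1869): deductible met; 30% of $1869 = $560.70. Traveler pays $560.70; OOP now $1318.50. Plan pays $1869 − $560.70 = $1308.30.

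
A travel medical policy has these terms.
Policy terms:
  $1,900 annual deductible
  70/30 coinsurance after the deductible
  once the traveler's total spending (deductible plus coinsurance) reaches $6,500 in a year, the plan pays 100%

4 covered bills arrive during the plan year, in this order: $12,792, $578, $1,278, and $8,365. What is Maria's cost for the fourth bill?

$775.60

#1 ($12,792): $1,900 to deductible, leaving $10,892; coinsurance $10,892 × 30% = $3,267.60. Traveler pays $5,167.60; OOP now $5,167.60.
#2 ($578): deductible met; 30% of $578 = $173.40. Traveler pays $173.40; OOP now $5,341.
#3 ($1,278): deductible met; 30% of $1,278 = $383.40. Traveler owes $383.40 (running OOP $5,724.40).
#4 ($8,365): deductible met; 30% of $8,365 = $2,509.50. That would push OOP to $8,233.90, over the $6,500 cap, so traveler pays $6,500 − $5,724.40 = $775.60.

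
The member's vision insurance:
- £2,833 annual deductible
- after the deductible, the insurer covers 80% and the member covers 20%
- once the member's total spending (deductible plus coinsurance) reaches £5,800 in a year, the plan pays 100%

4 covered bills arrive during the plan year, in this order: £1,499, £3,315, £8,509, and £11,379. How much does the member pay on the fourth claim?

£869

Claim 1 — £1,499: all of it applies to the deductible. Member owes £1,499 (running OOP £1,499).
Claim 2 — £3,315: deductible takes £1,334, £1,981 remains; member's 20% is £396.20. Cost to member: £1,730.20. OOP to date £3,229.20.
Claim 3 — £8,509: deductible met; 20% of £8,509 = £1,701.80. Member pays £1,701.80; OOP now £4,931.
Claim 4 — £11,379: 20% coinsurance on £11,379 = £2,275.80. Adding that to £4,931 gives £7,206.80, past the £5,800 cap; member pays only £5,800 − £4,931 = £869.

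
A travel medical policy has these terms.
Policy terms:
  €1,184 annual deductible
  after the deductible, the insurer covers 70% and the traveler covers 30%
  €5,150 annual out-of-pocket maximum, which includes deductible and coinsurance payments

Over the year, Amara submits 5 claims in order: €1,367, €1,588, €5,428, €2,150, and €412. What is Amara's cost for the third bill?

€1,628.40

Claim 1 (€1,367): €1,184 to deductible, leaving €183; 30% of €183 = €54.90. Traveler owes €1,238.90 (running OOP €1,238.90).
Claim 2 (€1,588): deductible met; 30% of €1,588 = €476.40. Traveler pays €476.40; OOP now €1,715.30.
Claim 3 (€5,428): deductible met; 30% of €5,428 = €1,628.40. Cost to traveler: €1,628.40. OOP to date €3,343.70.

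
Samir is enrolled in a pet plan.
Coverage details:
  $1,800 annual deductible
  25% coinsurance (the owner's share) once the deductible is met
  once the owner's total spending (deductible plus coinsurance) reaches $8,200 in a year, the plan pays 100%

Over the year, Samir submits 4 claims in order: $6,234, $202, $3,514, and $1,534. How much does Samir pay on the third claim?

Bill 1, $6,234: $1,800 finishes the deductible; $4,434 goes to coinsurance; 25% of $4,434 = $1,108.50. Owner owes $2,908.50 (running OOP $2,908.50).
Bill 2, $202: deductible met; 25% of $202 = $50.50. Owner pays $50.50; OOP now $2,959.
Bill 3, $3,514: deductible already satisfied, so owner's share is 25% × $3,514 = $878.50. Cost to owner: $878.50. OOP to date $3,837.50.

$878.50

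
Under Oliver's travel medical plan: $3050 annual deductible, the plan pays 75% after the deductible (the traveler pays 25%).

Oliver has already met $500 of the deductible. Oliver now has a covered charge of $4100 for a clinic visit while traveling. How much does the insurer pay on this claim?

$500 of the $3050 deductible is already met, leaving $2550.
After the $2550 deductible portion, $4100 − $2550 = $1550 is subject to coinsurance.
Traveler's 25% share of $1550 is $387.50.
Traveler responsibility: $2550 + $387.50 = $2937.50.
The insurer covers the remainder: $4100 − $2937.50 = $1162.50.

$1162.50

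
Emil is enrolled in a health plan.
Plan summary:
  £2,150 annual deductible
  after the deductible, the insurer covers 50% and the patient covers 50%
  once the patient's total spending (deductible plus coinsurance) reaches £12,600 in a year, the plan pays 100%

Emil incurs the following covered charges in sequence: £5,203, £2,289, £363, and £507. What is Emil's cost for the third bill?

#1 (£5,203): deductible takes £2,150, £3,053 remains; patient's 50% is £1,526.50. Patient owes £3,676.50 (running OOP £3,676.50).
#2 (£2,289): deductible already satisfied, so patient's share is 50% × £2,289 = £1,144.50. Patient owes £1,144.50 (running OOP £4,821).
#3 (£363): deductible already satisfied, so patient's share is 50% × £363 = £181.50. Patient owes £181.50 (running OOP £5,002.50).

£181.50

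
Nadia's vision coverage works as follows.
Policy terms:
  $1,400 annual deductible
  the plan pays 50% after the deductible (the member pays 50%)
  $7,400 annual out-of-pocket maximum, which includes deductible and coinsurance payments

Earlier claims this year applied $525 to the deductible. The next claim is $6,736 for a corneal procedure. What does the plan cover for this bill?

$2,930.50

$525 of the $1,400 deductible is already met, leaving $875.
That leaves $6,736 − $875 = $5,861 for coinsurance.
50% of $5,861 = $2,930.50 falls to the member.
So the member owes $875 + $2,930.50 = $3,805.50 before any cap.
Year-to-date out-of-pocket becomes $525 + $3,805.50 = $4,330.50, still under the $7,400 maximum, so no cap applies.
Insurer pays the balance: $6,736 − $3,805.50 = $2,930.50.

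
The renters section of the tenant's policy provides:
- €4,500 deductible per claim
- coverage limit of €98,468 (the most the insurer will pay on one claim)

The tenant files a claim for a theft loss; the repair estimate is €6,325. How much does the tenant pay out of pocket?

After the deductible, €6,325 − €4,500 = €1,825 remains.
€1,825 is within the €98,468 limit, so the insurer pays €1,825.
Tenant's share is the uncovered remainder: €6,325 − €1,825 = €4,500.

€4,500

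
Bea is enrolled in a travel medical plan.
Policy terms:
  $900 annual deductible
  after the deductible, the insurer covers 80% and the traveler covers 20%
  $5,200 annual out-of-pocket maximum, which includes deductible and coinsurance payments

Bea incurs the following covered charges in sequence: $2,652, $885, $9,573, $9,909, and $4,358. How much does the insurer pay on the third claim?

Claim 1 ($2,652): deductible takes $900, $1,752 remains; 20% of $1,752 = $350.40. Traveler owes $1,250.40 (running OOP $1,250.40). Plan pays $2,652 − $1,250.40 = $1,401.60.
Claim 2 ($885): 20% coinsurance on $885 = $177. Traveler pays $177; OOP now $1,427.40. Plan pays $885 − $177 = $708.
Claim 3 ($9,573): deductible already satisfied, so traveler's share is 20% × $9,573 = $1,914.60. Traveler owes $1,914.60 (running OOP $3,342). Insurer: $9,573 − $1,914.60 = $7,658.40.

$7,658.40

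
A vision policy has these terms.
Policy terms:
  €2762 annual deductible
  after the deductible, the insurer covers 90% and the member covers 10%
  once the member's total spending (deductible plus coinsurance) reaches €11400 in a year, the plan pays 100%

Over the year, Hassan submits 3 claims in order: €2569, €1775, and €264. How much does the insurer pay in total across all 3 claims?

€1661.40

Claim 1 (€2569): entire amount goes to the deductible. Cost to member: €2569. OOP to date €2569. Plan pays €2569 − €2569 = €0.
Claim 2 (€1775): deductible takes €193, €1582 remains; member's 10% is €158.20. Member owes €351.20 (running OOP €2920.20). Insurer: €1775 − €351.20 = €1423.80.
Claim 3 (€264): deductible already satisfied, so member's share is 10% × €264 = €26.40. Cost to member: €26.40. OOP to date €2946.60. Insurer: €264 − €26.40 = €237.60.
Insurer total = bills − member's total = €4608 − €2946.60 = €1661.40.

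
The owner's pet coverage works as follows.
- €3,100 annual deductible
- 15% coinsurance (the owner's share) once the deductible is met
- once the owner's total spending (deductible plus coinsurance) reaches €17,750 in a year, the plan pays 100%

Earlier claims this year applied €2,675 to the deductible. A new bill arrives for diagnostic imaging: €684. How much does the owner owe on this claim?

€463.85

Deductible still to meet: €3,100 − €2,675 = €425.
The remaining €259 (= €684 − €425) moves to coinsurance.
Coinsurance: €259 × 15% = €38.85.
That puts the owner's cost at €425 + €38.85 = €463.85 before any cap.
Year-to-date out-of-pocket becomes €2,675 + €463.85 = €3,138.85, still under the €17,750 maximum, so no cap applies.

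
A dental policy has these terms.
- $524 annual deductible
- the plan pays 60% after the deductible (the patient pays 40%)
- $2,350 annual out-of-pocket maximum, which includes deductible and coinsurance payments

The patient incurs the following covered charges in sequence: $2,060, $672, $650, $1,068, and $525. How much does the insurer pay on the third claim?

Claim 1 — $2,060: $524 to deductible, leaving $1,536; patient's 40% is $614.40. Patient owes $1,138.40 (running OOP $1,138.40). Plan pays $2,060 − $1,138.40 = $921.60.
Claim 2 — $672: deductible already satisfied, so patient's share is 40% × $672 = $268.80. Patient owes $268.80 (running OOP $1,407.20). Insurer: $672 − $268.80 = $403.20.
Claim 3 — $650: 40% coinsurance on $650 = $260. Patient owes $260 (running OOP $1,667.20). Plan pays $650 − $260 = $390.

$390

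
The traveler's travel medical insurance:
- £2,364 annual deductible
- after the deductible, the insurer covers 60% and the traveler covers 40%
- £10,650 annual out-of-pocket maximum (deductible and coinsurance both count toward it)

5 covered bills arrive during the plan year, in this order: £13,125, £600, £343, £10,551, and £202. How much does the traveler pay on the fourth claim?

Claim 1 (£13,125): deductible takes £2,364, £10,761 remains; 40% of £10,761 = £4,304.40. Cost to traveler: £6,668.40. OOP to date £6,668.40.
Claim 2 (£600): deductible met; 40% of £600 = £240. Traveler pays £240; OOP now £6,908.40.
Claim 3 (£343): deductible already satisfied, so traveler's share is 40% × £343 = £137.20. Traveler pays £137.20; OOP now £7,045.60.
Claim 4 (£10,551): 40% coinsurance on £10,551 = £4,220.40. That would push OOP to £11,266, over the £10,650 cap, so traveler pays £10,650 − £7,045.60 = £3,604.40.

£3,604.40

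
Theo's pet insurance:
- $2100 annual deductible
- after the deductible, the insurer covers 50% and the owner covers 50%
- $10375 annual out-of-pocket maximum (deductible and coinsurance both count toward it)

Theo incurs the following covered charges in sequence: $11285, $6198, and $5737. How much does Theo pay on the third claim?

Bill 1, $11285: $2100 finishes the deductible; $9185 goes to coinsurance; owner's 50% is $4592.50. Owner pays $6692.50; OOP now $6692.50.
Bill 2, $6198: 50% coinsurance on $6198 = $3099. Cost to owner: $3099. OOP to date $9791.50.
Bill 3, $5737: 50% coinsurance on $5737 = $2868.50. OOP would hit $12660 > $10375, so the cap limits the owner to $10375 − $9791.50 = $583.50.

$583.50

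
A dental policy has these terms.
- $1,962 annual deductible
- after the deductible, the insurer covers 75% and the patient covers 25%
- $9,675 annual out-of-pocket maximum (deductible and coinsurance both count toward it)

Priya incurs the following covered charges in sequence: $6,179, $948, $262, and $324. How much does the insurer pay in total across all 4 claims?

$4,313.25

#1 ($6,179): $1,962 finishes the deductible; $4,217 goes to coinsurance; 25% of $4,217 = $1,054.25. Cost to patient: $3,016.25. OOP to date $3,016.25. Insurer: $6,179 − $3,016.25 = $3,162.75.
#2 ($948): 25% coinsurance on $948 = $237. Patient owes $237 (running OOP $3,253.25). Insurer: $948 − $237 = $711.
#3 ($262): deductible already satisfied, so patient's share is 25% × $262 = $65.50. Patient owes $65.50 (running OOP $3,318.75). Plan pays $262 − $65.50 = $196.50.
#4 ($324): deductible met; 25% of $324 = $81. Cost to patient: $81. OOP to date $3,399.75. Insurer: $324 − $81 = $243.
Insurer total: $3,162.75 + $711 + $196.50 + $243 = $4,313.25.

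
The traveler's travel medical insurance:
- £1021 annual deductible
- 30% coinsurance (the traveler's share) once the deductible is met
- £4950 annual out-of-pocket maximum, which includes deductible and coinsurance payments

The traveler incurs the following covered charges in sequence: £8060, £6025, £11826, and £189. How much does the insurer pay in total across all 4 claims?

Claim 1 (£8060): £1021 to deductible, leaving £7039; 30% of £7039 = £2111.70. Traveler pays £3132.70; OOP now £3132.70. Plan pays £8060 − £3132.70 = £4927.30.
Claim 2 (£6025): deductible met; 30% of £6025 = £1807.50. Cost to traveler: £1807.50. OOP to date £4940.20. Plan pays £6025 − £1807.50 = £4217.50.
Claim 3 (£11826): deductible already satisfied, so traveler's share is 30% × £11826 = £3547.80. OOP would hit £8488 > £4950, so the cap limits the traveler to £4950 − £4940.20 = £9.80. Plan pays £11826 − £9.80 = £11816.20.
Claim 4 (£189): deductible already satisfied, so traveler's share is 30% × £189 = £56.70. Adding that to £4950 gives £5006.70, past the £4950 cap; traveler pays only £4950 − £4950 = £0. Plan pays £189 − £0 = £189.
Insurer total: £4927.30 + £4217.50 + £11816.20 + £189 = £21150.

£21150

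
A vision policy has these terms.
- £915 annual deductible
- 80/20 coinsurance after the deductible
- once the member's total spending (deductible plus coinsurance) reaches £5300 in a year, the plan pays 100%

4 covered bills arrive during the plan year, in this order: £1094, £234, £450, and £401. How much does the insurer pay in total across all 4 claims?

£1011.20

Bill 1, £1094: £915 finishes the deductible; £179 goes to coinsurance; coinsurance £179 × 20% = £35.80. Member pays £950.80; OOP now £950.80. Plan pays £1094 − £950.80 = £143.20.
Bill 2, £234: 20% coinsurance on £234 = £46.80. Member pays £46.80; OOP now £997.60. Plan pays £234 − £46.80 = £187.20.
Bill 3, £450: deductible already satisfied, so member's share is 20% × £450 = £90. Member owes £90 (running OOP £1087.60). Plan pays £450 − £90 = £360.
Bill 4, £401: deductible met; 20% of £401 = £80.20. Member owes £80.20 (running OOP £1167.80). Insurer: £401 − £80.20 = £320.80.
Insurer total = bills − member's total = £2179 − £1167.80 = £1011.20.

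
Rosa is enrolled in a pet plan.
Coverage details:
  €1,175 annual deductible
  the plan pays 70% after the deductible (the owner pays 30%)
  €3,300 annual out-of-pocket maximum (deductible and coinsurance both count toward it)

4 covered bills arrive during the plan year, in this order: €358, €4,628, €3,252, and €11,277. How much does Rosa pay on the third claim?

Claim 1 — €358: entire amount goes to the deductible. Owner owes €358 (running OOP €358).
Claim 2 — €4,628: €817 finishes the deductible; €3,811 goes to coinsurance; owner's 30% is €1,143.30. Owner pays €1,960.30; OOP now €2,318.30.
Claim 3 — €3,252: 30% coinsurance on €3,252 = €975.60. Owner pays €975.60; OOP now €3,293.90.

€975.60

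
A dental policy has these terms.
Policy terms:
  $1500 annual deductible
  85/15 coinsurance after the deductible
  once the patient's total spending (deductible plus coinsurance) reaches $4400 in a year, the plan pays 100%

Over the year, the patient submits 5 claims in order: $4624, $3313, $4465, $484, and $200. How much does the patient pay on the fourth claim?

Claim 1 ($4624): $1500 to deductible, leaving $3124; coinsurance $3124 × 15% = $468.60. Patient pays $1968.60; OOP now $1968.60.
Claim 2 ($3313): deductible met; 15% of $3313 = $496.95. Cost to patient: $496.95. OOP to date $2465.55.
Claim 3 ($4465): deductible met; 15% of $4465 = $669.75. Patient pays $669.75; OOP now $3135.30.
Claim 4 ($484): 15% coinsurance on $484 = $72.60. Cost to patient: $72.60. OOP to date $3207.90.

$72.60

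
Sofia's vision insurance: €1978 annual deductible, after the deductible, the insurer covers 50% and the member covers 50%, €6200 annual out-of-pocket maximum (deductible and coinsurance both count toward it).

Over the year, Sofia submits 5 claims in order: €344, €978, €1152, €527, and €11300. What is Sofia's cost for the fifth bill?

€3710.50

#1 (€344): entire amount goes to the deductible. Member owes €344 (running OOP €344).
#2 (€978): all of it applies to the deductible. Member pays €978; OOP now €1322.
#3 (€1152): €656 finishes the deductible; €496 goes to coinsurance; coinsurance €496 × 50% = €248. Member owes €904 (running OOP €2226).
#4 (€527): 50% coinsurance on €527 = €263.50. Member pays €263.50; OOP now €2489.50.
#5 (€11300): deductible already satisfied, so member's share is 50% × €11300 = €5650. Adding that to €2489.50 gives €8139.50, past the €6200 cap; member pays only €6200 − €2489.50 = €3710.50.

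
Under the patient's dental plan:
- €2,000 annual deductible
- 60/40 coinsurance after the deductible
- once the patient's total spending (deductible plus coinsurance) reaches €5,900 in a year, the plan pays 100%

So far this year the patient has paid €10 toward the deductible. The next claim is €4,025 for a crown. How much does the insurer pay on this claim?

€1,221

Deductible still to meet: €2,000 − €10 = €1,990.
The remaining €2,035 (= €4,025 − €1,990) moves to coinsurance.
Coinsurance: €2,035 × 40% = €814.
That puts the patient's cost at €1,990 + €814 = €2,804 before any cap.
Total out-of-pocket so far would be €10 + €2,804 = €2,814, below the €5,900 cap — no reduction.
The insurer covers the remainder: €4,025 − €2,804 = €1,221.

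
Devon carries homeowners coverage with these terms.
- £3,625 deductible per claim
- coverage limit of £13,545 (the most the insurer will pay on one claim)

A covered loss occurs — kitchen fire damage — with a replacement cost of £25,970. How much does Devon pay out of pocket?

£12,425

Subtract the deductible: £25,970 − £3,625 = £22,345.
£22,345 exceeds the £13,545 limit, so the insurer pays the limit: £13,545.
Out of pocket: £25,970 − £13,545 = £12,425.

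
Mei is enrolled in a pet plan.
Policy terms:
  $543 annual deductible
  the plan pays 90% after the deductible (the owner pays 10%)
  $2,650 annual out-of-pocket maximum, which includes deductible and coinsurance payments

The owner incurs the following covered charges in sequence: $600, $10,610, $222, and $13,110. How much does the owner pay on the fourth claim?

$1,018.10

#1 ($600): deductible takes $543, $57 remains; 10% of $57 = $5.70. Owner pays $548.70; OOP now $548.70.
#2 ($10,610): 10% coinsurance on $10,610 = $1,061. Owner pays $1,061; OOP now $1,609.70.
#3 ($222): 10% coinsurance on $222 = $22.20. Owner pays $22.20; OOP now $1,631.90.
#4 ($13,110): deductible met; 10% of $13,110 = $1,311. That would push OOP to $2,942.90, over the $2,650 cap, so owner pays $2,650 − $1,631.90 = $1,018.10.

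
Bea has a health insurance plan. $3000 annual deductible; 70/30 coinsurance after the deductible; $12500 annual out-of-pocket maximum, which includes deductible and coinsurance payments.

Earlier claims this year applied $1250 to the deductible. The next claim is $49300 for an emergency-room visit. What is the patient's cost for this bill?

$11250

$1250 of the $3000 deductible is already met, leaving $1750.
The remaining $47550 (= $49300 − $1750) moves to coinsurance.
Patient's 30% share of $47550 is $14265.
Patient responsibility before any cap: $1750 + $14265 = $16015.
Adding $16015 to the $1250 already spent would give $17265, which exceeds the $12500 cap; the patient pays just $12500 − $1250 = $11250.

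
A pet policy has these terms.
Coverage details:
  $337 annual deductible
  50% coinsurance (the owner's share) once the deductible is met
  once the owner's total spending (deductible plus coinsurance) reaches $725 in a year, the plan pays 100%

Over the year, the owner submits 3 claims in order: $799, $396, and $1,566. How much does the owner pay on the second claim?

#1 ($799): $337 finishes the deductible; $462 goes to coinsurance; owner's 50% is $231. Owner pays $568; OOP now $568.
#2 ($396): deductible met; 50% of $396 = $198. That would push OOP to $766, over the $725 cap, so owner pays $725 − $568 = $157.

$157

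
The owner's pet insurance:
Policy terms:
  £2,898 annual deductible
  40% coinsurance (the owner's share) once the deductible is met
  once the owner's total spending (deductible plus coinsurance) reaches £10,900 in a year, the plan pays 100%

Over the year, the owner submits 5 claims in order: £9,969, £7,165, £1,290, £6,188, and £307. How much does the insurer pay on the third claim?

£774

Claim 1 — £9,969: deductible takes £2,898, £7,071 remains; coinsurance £7,071 × 40% = £2,828.40. Owner owes £5,726.40 (running OOP £5,726.40). Insurer: £9,969 − £5,726.40 = £4,242.60.
Claim 2 — £7,165: 40% coinsurance on £7,165 = £2,866. Owner owes £2,866 (running OOP £8,592.40). Insurer: £7,165 − £2,866 = £4,299.
Claim 3 — £1,290: 40% coinsurance on £1,290 = £516. Owner pays £516; OOP now £9,108.40. Plan pays £1,290 − £516 = £774.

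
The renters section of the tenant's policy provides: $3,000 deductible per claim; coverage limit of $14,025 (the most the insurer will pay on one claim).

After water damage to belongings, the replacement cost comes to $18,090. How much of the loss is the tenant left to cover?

$4,065

After the deductible, $18,090 − $3,000 = $15,090 remains.
$15,090 exceeds the $14,025 limit, so the insurer pays the limit: $14,025.
The tenant bears the rest of the original loss: $18,090 − $14,025 = $4,065.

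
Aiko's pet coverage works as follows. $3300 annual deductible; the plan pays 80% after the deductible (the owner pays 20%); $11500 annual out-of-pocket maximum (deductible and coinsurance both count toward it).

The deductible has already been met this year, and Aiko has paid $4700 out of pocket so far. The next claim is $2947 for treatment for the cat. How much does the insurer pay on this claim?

The deductible is already satisfied, so the full bill goes to coinsurance.
Owner's 20% share of $2947 is $589.40.
Year-to-date out-of-pocket becomes $4700 + $589.40 = $5289.40, still under the $11500 maximum, so no cap applies.
The insurer covers the remainder: $2947 − $589.40 = $2357.60.

$2357.60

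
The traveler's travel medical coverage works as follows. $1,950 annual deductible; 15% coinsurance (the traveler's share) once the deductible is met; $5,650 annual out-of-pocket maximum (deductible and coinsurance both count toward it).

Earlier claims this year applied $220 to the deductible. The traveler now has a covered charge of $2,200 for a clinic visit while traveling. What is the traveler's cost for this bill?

Remaining deductible: $1,950 − $220 = $1,730.
That leaves $2,200 − $1,730 = $470 for coinsurance.
Coinsurance: $470 × 15% = $70.50.
Traveler responsibility before any cap: $1,730 + $70.50 = $1,800.50.
Total out-of-pocket so far would be $220 + $1,800.50 = $2,020.50, below the $5,650 cap — no reduction.

$1,800.50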